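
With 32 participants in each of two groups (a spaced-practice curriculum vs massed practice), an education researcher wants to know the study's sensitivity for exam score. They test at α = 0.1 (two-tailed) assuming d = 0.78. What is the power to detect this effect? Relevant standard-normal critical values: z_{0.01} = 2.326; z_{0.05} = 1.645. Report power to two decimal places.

power ≈ 0.93

For two equal groups, power = Φ(d·√(n/2) − z_{α/2}).
d·√(n/2) = 0.78 × √(32/2) = 0.78 × 4.000 = 3.120.
z_β = 3.120 − 1.645 = 1.475.
Power = Φ(1.475) = 0.930.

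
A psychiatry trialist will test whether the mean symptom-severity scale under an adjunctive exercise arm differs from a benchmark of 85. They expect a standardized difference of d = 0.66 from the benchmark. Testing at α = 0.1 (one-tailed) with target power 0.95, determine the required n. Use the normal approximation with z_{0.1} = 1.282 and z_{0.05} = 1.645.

n = 20

For a one-sample test: n = ((z_{α} + z_β) / d)².
z_{α} + z_β = 1.282 + 1.645 = 2.927.
n = (2.927 / 0.66)² = 4.435² = 19.67.
Round up.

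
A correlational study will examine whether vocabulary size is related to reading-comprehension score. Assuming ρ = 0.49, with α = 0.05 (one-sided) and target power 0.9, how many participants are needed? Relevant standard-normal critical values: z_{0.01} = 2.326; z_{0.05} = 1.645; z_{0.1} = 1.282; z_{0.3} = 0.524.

Fisher's z: C = ½·ln((1+r)/(1−r)) = ½·ln(2.9216) = 0.5361.
n = ((z_{α} + z_β)/C)² + 3.
(1.645 + 1.282) / 0.5361 = 2.927 / 0.5361 = 5.460.
n = 5.460² + 3 = 29.81 + 3 = 32.8.
Round up.

n = 33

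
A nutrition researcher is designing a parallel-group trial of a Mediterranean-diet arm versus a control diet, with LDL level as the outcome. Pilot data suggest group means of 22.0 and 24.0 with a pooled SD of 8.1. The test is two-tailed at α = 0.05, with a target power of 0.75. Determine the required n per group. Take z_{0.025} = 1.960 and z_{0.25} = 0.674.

Cohen's d = |M₁ − M₂| / SD_pooled = |22.0 − 24.0| / 8.1 = 2.0 / 8.1 = 0.247.
For two independent groups with equal n: n = 2·((z_{α/2} + z_β) / d)².
z_{α/2} + z_β = 1.960 + 0.674 = 2.634.
n = 2 × (2.634 / 0.247)² = 2 × 10.664² = 2 × 113.72 = 227.4.
Round up to the next whole participant.

n = 228 per group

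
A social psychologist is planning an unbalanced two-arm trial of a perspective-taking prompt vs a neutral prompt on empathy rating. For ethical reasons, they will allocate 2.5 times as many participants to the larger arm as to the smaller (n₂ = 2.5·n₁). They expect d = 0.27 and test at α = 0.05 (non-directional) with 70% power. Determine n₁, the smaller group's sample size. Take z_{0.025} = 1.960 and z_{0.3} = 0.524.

n₁ = 119

With allocation ratio k = n₂/n₁ = 2.5, Var(x̄₁−x̄₂) = σ²(1/n₁ + 1/(k·n₁)) = σ²·(k+1)/(k·n₁).
So n₁ = (1 + 1/k)·((z_{α/2} + z_β)/d)² = 1.400 × (2.484/0.27)².
n₁ = 1.400 × 84.64 = 118.5.
Round up: n₁ = 119, giving n₂ = ⌈2.5 × 119⌉ = ⌈297.5⌉ = 298.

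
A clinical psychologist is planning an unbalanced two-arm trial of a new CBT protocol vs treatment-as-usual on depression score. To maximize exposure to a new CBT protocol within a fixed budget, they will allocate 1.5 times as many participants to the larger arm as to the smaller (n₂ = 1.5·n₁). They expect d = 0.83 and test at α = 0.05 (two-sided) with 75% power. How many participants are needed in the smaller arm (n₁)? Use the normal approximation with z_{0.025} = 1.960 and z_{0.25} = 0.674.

n₁ = 17

With allocation ratio k = n₂/n₁ = 1.5, Var(x̄₁−x̄₂) = σ²(1/n₁ + 1/(k·n₁)) = σ²·(k+1)/(k·n₁).
So n₁ = (1 + 1/k)·((z_{α/2} + z_β)/d)² = 1.667 × (2.634/0.83)².
n₁ = 1.667 × 10.07 = 16.8.
Round up: n₁ = 17, giving n₂ = ⌈1.5 × 17⌉ = ⌈25.5⌉ = 26.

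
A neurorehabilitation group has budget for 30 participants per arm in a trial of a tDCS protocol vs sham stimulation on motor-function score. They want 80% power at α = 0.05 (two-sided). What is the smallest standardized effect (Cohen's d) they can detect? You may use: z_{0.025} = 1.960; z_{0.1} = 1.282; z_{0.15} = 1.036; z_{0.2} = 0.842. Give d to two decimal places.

d_min ≈ 0.72

For two independent groups of n = 30 each: d_min = (z_{α/2} + z_β)·√(2/n).
z-sum = 1.960 + 0.842 = 2.802.
d_min = 2.802 × √(2/30) = 2.802 × 0.2582 = 0.723.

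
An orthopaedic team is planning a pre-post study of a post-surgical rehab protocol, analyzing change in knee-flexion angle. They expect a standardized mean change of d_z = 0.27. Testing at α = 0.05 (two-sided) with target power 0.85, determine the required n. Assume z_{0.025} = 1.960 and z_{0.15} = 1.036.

For a paired (one-sample on differences) test: n = ((z_{α/2} + z_β) / d)².
z_{α/2} + z_β = 1.960 + 1.036 = 2.996.
n = (2.996 / 0.27)² = 11.096² = 123.13.
Round up.

n = 124 pairs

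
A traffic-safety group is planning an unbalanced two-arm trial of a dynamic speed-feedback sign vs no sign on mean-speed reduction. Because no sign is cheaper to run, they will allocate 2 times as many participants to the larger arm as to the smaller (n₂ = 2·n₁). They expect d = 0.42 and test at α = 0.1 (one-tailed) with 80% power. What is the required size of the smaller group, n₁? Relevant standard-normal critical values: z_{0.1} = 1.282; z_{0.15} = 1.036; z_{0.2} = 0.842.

With allocation ratio k = n₂/n₁ = 2, Var(x̄₁−x̄₂) = σ²(1/n₁ + 1/(k·n₁)) = σ²·(k+1)/(k·n₁).
So n₁ = (1 + 1/k)·((z_{α} + z_β)/d)² = 1.500 × (2.124/0.42)².
n₁ = 1.500 × 25.57 = 38.4.
Round up: n₁ = 39, giving n₂ = 2 × 39 = 78.

n₁ = 39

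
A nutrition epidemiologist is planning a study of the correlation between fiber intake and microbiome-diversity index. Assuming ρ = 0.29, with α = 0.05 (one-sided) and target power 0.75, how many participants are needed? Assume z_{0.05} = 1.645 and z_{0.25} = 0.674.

Fisher's z: C = ½·ln((1+r)/(1−r)) = ½·ln(1.8169) = 0.2986.
n = ((z_{α} + z_β)/C)² + 3.
(1.645 + 0.674) / 0.2986 = 2.319 / 0.2986 = 7.766.
n = 7.766² + 3 = 60.31 + 3 = 63.3.
Round up.

n = 64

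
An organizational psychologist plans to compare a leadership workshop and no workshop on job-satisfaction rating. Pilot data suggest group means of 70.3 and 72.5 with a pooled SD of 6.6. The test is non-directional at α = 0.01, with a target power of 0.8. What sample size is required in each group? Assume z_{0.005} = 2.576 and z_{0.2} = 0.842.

Cohen's d = |M₁ − M₂| / SD_pooled = |70.3 − 72.5| / 6.6 = 2.2 / 6.6 = 0.333.
For two independent groups with equal n: n = 2·((z_{α/2} + z_β) / d)².
z_{α/2} + z_β = 2.576 + 0.842 = 3.418.
n = 2 × (3.418 / 0.333)² = 2 × 10.264² = 2 × 105.36 = 210.7.
Round up to the next whole participant.

n = 211 per group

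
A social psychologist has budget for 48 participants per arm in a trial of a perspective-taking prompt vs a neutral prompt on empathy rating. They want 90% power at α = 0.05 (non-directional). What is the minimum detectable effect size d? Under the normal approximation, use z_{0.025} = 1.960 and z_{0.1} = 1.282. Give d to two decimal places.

For two independent groups of n = 48 each: d_min = (z_{α/2} + z_β)·√(2/n).
z-sum = 1.960 + 1.282 = 3.242.
d_min = 3.242 × √(2/48) = 3.242 × 0.2041 = 0.662.

d_min ≈ 0.66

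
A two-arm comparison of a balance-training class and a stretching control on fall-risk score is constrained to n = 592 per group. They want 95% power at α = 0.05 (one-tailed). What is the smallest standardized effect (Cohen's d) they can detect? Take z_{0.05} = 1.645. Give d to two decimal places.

d_min ≈ 0.19

For two independent groups of n = 592 each: d_min = (z_{α} + z_β)·√(2/n).
z-sum = 1.645 + 1.645 = 3.290.
d_min = 3.290 × √(2/592) = 3.290 × 0.0581 = 0.191.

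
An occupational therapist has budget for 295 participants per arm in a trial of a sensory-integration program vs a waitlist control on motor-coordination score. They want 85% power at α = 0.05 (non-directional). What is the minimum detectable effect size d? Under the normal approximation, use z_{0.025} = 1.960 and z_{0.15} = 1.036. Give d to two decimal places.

d_min ≈ 0.25

For two independent groups of n = 295 each: d_min = (z_{α/2} + z_β)·√(2/n).
z-sum = 1.960 + 1.036 = 2.996.
d_min = 2.996 × √(2/295) = 2.996 × 0.0823 = 0.247.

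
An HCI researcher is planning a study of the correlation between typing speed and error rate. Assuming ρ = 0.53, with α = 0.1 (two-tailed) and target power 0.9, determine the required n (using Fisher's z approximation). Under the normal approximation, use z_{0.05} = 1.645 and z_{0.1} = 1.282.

n = 28

Fisher's z: C = ½·ln((1+r)/(1−r)) = ½·ln(3.2553) = 0.5901.
n = ((z_{α/2} + z_β)/C)² + 3.
(1.645 + 1.282) / 0.5901 = 2.927 / 0.5901 = 4.960.
n = 4.960² + 3 = 24.60 + 3 = 27.6.
Round up.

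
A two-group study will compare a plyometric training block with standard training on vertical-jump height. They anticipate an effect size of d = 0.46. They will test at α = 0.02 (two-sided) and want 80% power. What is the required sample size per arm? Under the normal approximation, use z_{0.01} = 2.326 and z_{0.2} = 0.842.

n = 95 per group

For two independent groups with equal n: n = 2·((z_{α/2} + z_β) / d)².
z_{α/2} + z_β = 2.326 + 0.842 = 3.168.
n = 2 × (3.168 / 0.46)² = 2 × 6.887² = 2 × 47.43 = 94.9.
Round up to the next whole participant.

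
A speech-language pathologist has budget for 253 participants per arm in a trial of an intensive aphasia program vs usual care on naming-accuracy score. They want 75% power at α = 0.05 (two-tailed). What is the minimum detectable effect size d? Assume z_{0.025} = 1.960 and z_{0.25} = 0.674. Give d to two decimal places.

For two independent groups of n = 253 each: d_min = (z_{α/2} + z_β)·√(2/n).
z-sum = 1.960 + 0.674 = 2.634.
d_min = 2.634 × √(2/253) = 2.634 × 0.0889 = 0.234.

d_min ≈ 0.23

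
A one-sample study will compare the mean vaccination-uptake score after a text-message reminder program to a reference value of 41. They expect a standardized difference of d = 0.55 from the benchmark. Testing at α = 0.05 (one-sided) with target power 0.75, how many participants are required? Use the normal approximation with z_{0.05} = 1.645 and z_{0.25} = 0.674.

n = 18

For a one-sample test: n = ((z_{α} + z_β) / d)².
z_{α} + z_β = 1.645 + 0.674 = 2.319.
n = (2.319 / 0.55)² = 4.216² = 17.78.
Round up.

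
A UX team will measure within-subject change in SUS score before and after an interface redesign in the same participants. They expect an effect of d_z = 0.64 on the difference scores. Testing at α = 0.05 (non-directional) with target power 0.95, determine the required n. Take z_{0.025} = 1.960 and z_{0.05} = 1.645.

For a paired (one-sample on differences) test: n = ((z_{α/2} + z_β) / d)².
z_{α/2} + z_β = 1.960 + 1.645 = 3.605.
n = (3.605 / 0.64)² = 5.633² = 31.73.
Round up.

n = 32 pairs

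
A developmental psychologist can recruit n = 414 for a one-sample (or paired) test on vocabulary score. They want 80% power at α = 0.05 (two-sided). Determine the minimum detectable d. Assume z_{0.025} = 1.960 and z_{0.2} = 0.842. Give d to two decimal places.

d_min ≈ 0.14

For a single sample (or paired design) of n = 414: d_min = (z_{α/2} + z_β)/√n.
z-sum = 1.960 + 0.842 = 2.802.
d_min = 2.802 / √414 = 2.802 / 20.347 = 0.138.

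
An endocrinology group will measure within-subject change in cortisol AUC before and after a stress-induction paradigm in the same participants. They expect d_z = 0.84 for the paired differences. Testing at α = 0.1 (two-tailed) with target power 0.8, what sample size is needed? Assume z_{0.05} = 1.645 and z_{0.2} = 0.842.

n = 9 pairs

For a paired (one-sample on differences) test: n = ((z_{α/2} + z_β) / d)².
z_{α/2} + z_β = 1.645 + 0.842 = 2.487.
n = (2.487 / 0.84)² = 2.961² = 8.77.
Round up.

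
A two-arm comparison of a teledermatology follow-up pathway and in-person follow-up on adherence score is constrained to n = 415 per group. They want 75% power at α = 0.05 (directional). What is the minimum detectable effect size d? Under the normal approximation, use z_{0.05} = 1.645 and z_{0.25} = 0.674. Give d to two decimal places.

d_min ≈ 0.16

For two independent groups of n = 415 each: d_min = (z_{α} + z_β)·√(2/n).
z-sum = 1.645 + 0.674 = 2.319.
d_min = 2.319 × √(2/415) = 2.319 × 0.0694 = 0.161.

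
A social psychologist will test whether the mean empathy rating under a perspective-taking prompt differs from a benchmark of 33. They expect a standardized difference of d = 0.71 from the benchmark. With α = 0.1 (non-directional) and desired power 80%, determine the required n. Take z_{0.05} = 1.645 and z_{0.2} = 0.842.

For a one-sample test: n = ((z_{α/2} + z_β) / d)².
z_{α/2} + z_β = 1.645 + 0.842 = 2.487.
n = (2.487 / 0.71)² = 3.503² = 12.27.
Round up.

n = 13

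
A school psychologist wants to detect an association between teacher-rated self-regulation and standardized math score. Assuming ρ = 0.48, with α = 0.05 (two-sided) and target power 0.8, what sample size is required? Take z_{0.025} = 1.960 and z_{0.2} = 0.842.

n = 32

Fisher's z: C = ½·ln((1+r)/(1−r)) = ½·ln(2.8462) = 0.5230.
n = ((z_{α/2} + z_β)/C)² + 3.
(1.960 + 0.842) / 0.5230 = 2.802 / 0.5230 = 5.358.
n = 5.358² + 3 = 28.70 + 3 = 31.7.
Round up.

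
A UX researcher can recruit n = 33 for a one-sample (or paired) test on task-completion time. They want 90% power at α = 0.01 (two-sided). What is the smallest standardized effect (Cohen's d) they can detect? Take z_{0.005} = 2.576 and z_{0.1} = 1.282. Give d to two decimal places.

d_min ≈ 0.67

For a single sample (or paired design) of n = 33: d_min = (z_{α/2} + z_β)/√n.
z-sum = 2.576 + 1.282 = 3.858.
d_min = 3.858 / √33 = 3.858 / 5.745 = 0.672.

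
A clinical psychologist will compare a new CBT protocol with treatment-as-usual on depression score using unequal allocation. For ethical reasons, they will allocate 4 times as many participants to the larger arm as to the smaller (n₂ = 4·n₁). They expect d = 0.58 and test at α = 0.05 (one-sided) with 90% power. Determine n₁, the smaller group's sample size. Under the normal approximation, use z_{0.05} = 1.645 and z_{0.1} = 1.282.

With allocation ratio k = n₂/n₁ = 4, Var(x̄₁−x̄₂) = σ²(1/n₁ + 1/(k·n₁)) = σ²·(k+1)/(k·n₁).
So n₁ = (1 + 1/k)·((z_{α} + z_β)/d)² = 1.250 × (2.927/0.58)².
n₁ = 1.250 × 25.47 = 31.8.
Round up: n₁ = 32, giving n₂ = 4 × 32 = 128.

n₁ = 32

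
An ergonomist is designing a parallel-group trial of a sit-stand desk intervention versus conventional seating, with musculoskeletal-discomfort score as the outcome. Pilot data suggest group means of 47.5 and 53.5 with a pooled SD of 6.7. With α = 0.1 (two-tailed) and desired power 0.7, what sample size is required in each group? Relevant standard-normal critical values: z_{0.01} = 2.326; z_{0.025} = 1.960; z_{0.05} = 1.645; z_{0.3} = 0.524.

n = 12 per group

Cohen's d = |M₁ − M₂| / SD_pooled = |47.5 − 53.5| / 6.7 = 6.0 / 6.7 = 0.896.
For two independent groups with equal n: n = 2·((z_{α/2} + z_β) / d)².
z_{α/2} + z_β = 1.645 + 0.524 = 2.169.
n = 2 × (2.169 / 0.896)² = 2 × 2.421² = 2 × 5.86 = 11.7.
Round up to the next whole participant.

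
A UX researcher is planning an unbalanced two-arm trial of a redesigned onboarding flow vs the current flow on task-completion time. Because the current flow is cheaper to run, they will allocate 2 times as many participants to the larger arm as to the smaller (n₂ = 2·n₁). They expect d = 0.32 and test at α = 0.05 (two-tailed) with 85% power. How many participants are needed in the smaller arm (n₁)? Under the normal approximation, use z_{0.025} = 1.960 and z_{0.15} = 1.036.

With allocation ratio k = n₂/n₁ = 2, Var(x̄₁−x̄₂) = σ²(1/n₁ + 1/(k·n₁)) = σ²·(k+1)/(k·n₁).
So n₁ = (1 + 1/k)·((z_{α/2} + z_β)/d)² = 1.500 × (2.996/0.32)².
n₁ = 1.500 × 87.66 = 131.5.
Round up: n₁ = 132, giving n₂ = 2 × 132 = 264.

n₁ = 132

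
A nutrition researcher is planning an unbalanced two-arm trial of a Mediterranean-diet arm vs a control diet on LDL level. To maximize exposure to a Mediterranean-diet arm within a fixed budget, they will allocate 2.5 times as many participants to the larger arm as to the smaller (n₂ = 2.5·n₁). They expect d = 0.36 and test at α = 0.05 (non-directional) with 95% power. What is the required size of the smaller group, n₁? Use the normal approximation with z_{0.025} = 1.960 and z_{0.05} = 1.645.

n₁ = 141

With allocation ratio k = n₂/n₁ = 2.5, Var(x̄₁−x̄₂) = σ²(1/n₁ + 1/(k·n₁)) = σ²·(k+1)/(k·n₁).
So n₁ = (1 + 1/k)·((z_{α/2} + z_β)/d)² = 1.400 × (3.605/0.36)².
n₁ = 1.400 × 100.28 = 140.4.
Round up: n₁ = 141, giving n₂ = ⌈2.5 × 141⌉ = ⌈352.5⌉ = 353.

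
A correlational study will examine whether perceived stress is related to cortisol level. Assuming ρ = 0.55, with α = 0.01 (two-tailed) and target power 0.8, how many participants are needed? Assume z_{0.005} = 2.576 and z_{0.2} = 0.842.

n = 34

Fisher's z: C = ½·ln((1+r)/(1−r)) = ½·ln(3.4444) = 0.6184.
n = ((z_{α/2} + z_β)/C)² + 3.
(2.576 + 0.842) / 0.6184 = 3.418 / 0.6184 = 5.527.
n = 5.527² + 3 = 30.55 + 3 = 33.5.
Round up.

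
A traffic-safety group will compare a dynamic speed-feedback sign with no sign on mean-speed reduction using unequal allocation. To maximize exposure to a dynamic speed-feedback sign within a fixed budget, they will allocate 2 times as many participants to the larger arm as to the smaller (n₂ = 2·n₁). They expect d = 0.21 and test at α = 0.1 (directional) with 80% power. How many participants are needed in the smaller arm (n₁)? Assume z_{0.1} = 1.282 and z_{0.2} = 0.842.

n₁ = 154

With allocation ratio k = n₂/n₁ = 2, Var(x̄₁−x̄₂) = σ²(1/n₁ + 1/(k·n₁)) = σ²·(k+1)/(k·n₁).
So n₁ = (1 + 1/k)·((z_{α} + z_β)/d)² = 1.500 × (2.124/0.21)².
n₁ = 1.500 × 102.30 = 153.4.
Round up: n₁ = 154, giving n₂ = 2 × 154 = 308.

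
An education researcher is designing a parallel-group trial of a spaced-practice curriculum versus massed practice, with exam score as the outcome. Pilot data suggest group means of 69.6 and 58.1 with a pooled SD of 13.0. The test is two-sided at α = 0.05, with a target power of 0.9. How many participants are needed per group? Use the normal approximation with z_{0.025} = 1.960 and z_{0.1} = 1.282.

Cohen's d = |M₁ − M₂| / SD_pooled = |69.6 − 58.1| / 13.0 = 11.5 / 13.0 = 0.885.
For two independent groups with equal n: n = 2·((z_{α/2} + z_β) / d)².
z_{α/2} + z_β = 1.960 + 1.282 = 3.242.
n = 2 × (3.242 / 0.885)² = 2 × 3.663² = 2 × 13.42 = 26.8.
Round up to the next whole participant.

n = 27 per group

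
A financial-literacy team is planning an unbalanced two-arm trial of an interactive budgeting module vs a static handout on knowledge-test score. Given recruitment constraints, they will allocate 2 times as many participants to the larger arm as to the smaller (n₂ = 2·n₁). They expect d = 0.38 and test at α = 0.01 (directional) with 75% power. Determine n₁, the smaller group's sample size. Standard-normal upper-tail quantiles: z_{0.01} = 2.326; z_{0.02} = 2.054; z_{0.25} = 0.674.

n₁ = 94

With allocation ratio k = n₂/n₁ = 2, Var(x̄₁−x̄₂) = σ²(1/n₁ + 1/(k·n₁)) = σ²·(k+1)/(k·n₁).
So n₁ = (1 + 1/k)·((z_{α} + z_β)/d)² = 1.500 × (3.000/0.38)².
n₁ = 1.500 × 62.33 = 93.5.
Round up: n₁ = 94, giving n₂ = 2 × 94 = 188.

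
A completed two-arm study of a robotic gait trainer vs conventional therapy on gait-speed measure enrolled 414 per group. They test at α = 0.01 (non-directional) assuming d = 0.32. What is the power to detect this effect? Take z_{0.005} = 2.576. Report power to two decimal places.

For two equal groups, power = Φ(d·√(n/2) − z_{α/2}).
d·√(n/2) = 0.32 × √(414/2) = 0.32 × 14.387 = 4.604.
z_β = 4.604 − 2.576 = 2.028.
Power = Φ(2.028) = 0.979.

power ≈ 0.98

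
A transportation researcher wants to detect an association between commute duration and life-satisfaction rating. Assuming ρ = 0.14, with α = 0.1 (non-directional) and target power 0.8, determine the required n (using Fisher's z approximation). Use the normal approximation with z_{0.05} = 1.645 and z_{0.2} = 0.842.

n = 315

Fisher's z: C = ½·ln((1+r)/(1−r)) = ½·ln(1.3256) = 0.1409.
n = ((z_{α/2} + z_β)/C)² + 3.
(1.645 + 0.842) / 0.1409 = 2.487 / 0.1409 = 17.651.
n = 17.651² + 3 = 311.55 + 3 = 314.6.
Round up.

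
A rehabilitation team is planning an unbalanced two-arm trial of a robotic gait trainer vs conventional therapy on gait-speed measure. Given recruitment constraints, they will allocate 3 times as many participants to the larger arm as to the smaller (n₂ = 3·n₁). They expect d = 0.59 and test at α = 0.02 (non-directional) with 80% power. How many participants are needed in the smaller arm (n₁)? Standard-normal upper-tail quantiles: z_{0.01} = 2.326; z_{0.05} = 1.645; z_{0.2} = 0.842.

With allocation ratio k = n₂/n₁ = 3, Var(x̄₁−x̄₂) = σ²(1/n₁ + 1/(k·n₁)) = σ²·(k+1)/(k·n₁).
So n₁ = (1 + 1/k)·((z_{α/2} + z_β)/d)² = 1.333 × (3.168/0.59)².
n₁ = 1.333 × 28.83 = 38.4.
Round up: n₁ = 39, giving n₂ = 3 × 39 = 117.

n₁ = 39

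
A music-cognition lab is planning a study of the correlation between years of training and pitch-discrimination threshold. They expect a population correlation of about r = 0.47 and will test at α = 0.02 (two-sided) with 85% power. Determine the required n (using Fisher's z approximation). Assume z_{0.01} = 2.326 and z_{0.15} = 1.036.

n = 47

Fisher's z: C = ½·ln((1+r)/(1−r)) = ½·ln(2.7736) = 0.5101.
n = ((z_{α/2} + z_β)/C)² + 3.
(2.326 + 1.036) / 0.5101 = 3.362 / 0.5101 = 6.591.
n = 6.591² + 3 = 43.44 + 3 = 46.4.
Round up.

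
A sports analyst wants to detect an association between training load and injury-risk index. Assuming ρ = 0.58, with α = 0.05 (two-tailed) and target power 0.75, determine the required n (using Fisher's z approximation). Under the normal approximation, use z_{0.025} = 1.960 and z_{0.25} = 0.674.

Fisher's z: C = ½·ln((1+r)/(1−r)) = ½·ln(3.7619) = 0.6625.
n = ((z_{α/2} + z_β)/C)² + 3.
(1.960 + 0.674) / 0.6625 = 2.634 / 0.6625 = 3.976.
n = 3.976² + 3 = 15.81 + 3 = 18.8.
Round up.

n = 19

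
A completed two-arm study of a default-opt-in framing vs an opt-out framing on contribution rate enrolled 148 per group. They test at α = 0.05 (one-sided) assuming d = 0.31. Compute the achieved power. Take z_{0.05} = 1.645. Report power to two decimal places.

For two equal groups, power = Φ(d·√(n/2) − z_{α}).
d·√(n/2) = 0.31 × √(148/2) = 0.31 × 8.602 = 2.667.
z_β = 2.667 − 1.645 = 1.022.
Power = Φ(1.022) = 0.847.

power ≈ 0.85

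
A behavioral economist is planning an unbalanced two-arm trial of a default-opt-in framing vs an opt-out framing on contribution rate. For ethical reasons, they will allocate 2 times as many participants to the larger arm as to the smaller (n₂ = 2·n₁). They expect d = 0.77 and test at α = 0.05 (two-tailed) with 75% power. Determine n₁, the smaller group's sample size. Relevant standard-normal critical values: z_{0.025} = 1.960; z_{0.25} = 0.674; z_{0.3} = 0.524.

With allocation ratio k = n₂/n₁ = 2, Var(x̄₁−x̄₂) = σ²(1/n₁ + 1/(k·n₁)) = σ²·(k+1)/(k·n₁).
So n₁ = (1 + 1/k)·((z_{α/2} + z_β)/d)² = 1.500 × (2.634/0.77)².
n₁ = 1.500 × 11.70 = 17.6.
Round up: n₁ = 18, giving n₂ = 2 × 18 = 36.

n₁ = 18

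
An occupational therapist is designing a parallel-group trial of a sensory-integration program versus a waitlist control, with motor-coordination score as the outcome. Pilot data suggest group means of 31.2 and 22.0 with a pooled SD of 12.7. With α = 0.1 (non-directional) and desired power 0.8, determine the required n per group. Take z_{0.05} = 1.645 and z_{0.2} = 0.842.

n = 24 per group

Cohen's d = |M₁ − M₂| / SD_pooled = |31.2 − 22.0| / 12.7 = 9.2 / 12.7 = 0.724.
For two independent groups with equal n: n = 2·((z_{α/2} + z_β) / d)².
z_{α/2} + z_β = 1.645 + 0.842 = 2.487.
n = 2 × (2.487 / 0.724)² = 2 × 3.435² = 2 × 11.80 = 23.6.
Round up to the next whole participant.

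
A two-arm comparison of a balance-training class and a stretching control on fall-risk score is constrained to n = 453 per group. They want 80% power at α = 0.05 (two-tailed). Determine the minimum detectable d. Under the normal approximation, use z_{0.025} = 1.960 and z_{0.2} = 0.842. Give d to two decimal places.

d_min ≈ 0.19

For two independent groups of n = 453 each: d_min = (z_{α/2} + z_β)·√(2/n).
z-sum = 1.960 + 0.842 = 2.802.
d_min = 2.802 × √(2/453) = 2.802 × 0.0664 = 0.186.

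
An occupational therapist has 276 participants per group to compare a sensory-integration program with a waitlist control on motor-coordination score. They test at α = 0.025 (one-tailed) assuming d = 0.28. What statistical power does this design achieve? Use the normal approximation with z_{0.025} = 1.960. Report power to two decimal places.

For two equal groups, power = Φ(d·√(n/2) − z_{α}).
d·√(n/2) = 0.28 × √(276/2) = 0.28 × 11.747 = 3.289.
z_β = 3.289 − 1.960 = 1.329.
Power = Φ(1.329) = 0.908.

power ≈ 0.91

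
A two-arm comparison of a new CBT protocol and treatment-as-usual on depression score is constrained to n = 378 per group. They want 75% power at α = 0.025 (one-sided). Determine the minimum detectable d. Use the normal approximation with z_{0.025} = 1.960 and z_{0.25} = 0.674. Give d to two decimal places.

d_min ≈ 0.19

For two independent groups of n = 378 each: d_min = (z_{α} + z_β)·√(2/n).
z-sum = 1.960 + 0.674 = 2.634.
d_min = 2.634 × √(2/378) = 2.634 × 0.0727 = 0.192.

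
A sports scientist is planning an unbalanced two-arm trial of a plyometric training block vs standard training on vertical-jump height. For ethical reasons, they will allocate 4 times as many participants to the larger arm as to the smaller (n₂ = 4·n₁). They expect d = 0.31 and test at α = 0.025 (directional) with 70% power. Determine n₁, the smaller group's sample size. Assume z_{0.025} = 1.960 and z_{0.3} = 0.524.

With allocation ratio k = n₂/n₁ = 4, Var(x̄₁−x̄₂) = σ²(1/n₁ + 1/(k·n₁)) = σ²·(k+1)/(k·n₁).
So n₁ = (1 + 1/k)·((z_{α} + z_β)/d)² = 1.250 × (2.484/0.31)².
n₁ = 1.250 × 64.21 = 80.3.
Round up: n₁ = 81, giving n₂ = 4 × 81 = 324.

n₁ = 81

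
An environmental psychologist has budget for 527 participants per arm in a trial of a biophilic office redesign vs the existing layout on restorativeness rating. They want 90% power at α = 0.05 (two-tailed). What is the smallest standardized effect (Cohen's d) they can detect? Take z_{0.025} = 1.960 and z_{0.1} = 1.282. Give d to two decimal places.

d_min ≈ 0.20

For two independent groups of n = 527 each: d_min = (z_{α/2} + z_β)·√(2/n).
z-sum = 1.960 + 1.282 = 3.242.
d_min = 3.242 × √(2/527) = 3.242 × 0.0616 = 0.200.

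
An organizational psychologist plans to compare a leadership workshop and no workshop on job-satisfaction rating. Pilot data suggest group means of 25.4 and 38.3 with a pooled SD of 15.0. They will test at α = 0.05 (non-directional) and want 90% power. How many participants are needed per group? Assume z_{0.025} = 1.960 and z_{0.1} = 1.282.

n = 29 per group

Cohen's d = |M₁ − M₂| / SD_pooled = |25.4 − 38.3| / 15.0 = 12.9 / 15.0 = 0.860.
For two independent groups with equal n: n = 2·((z_{α/2} + z_β) / d)².
z_{α/2} + z_β = 1.960 + 1.282 = 3.242.
n = 2 × (3.242 / 0.860)² = 2 × 3.770² = 2 × 14.21 = 28.4.
Round up to the next whole participant.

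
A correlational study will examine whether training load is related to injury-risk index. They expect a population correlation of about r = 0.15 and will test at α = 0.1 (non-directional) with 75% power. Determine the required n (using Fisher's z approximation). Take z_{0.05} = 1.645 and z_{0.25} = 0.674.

n = 239

Fisher's z: C = ½·ln((1+r)/(1−r)) = ½·ln(1.3529) = 0.1511.
n = ((z_{α/2} + z_β)/C)² + 3.
(1.645 + 0.674) / 0.1511 = 2.319 / 0.1511 = 15.347.
n = 15.347² + 3 = 235.54 + 3 = 238.5.
Round up.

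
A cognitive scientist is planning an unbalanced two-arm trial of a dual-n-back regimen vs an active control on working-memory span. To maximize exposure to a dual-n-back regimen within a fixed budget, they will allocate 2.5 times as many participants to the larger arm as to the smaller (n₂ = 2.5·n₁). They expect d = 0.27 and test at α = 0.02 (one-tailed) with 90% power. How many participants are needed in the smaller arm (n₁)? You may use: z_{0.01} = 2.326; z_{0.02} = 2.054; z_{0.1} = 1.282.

n₁ = 214

With allocation ratio k = n₂/n₁ = 2.5, Var(x̄₁−x̄₂) = σ²(1/n₁ + 1/(k·n₁)) = σ²·(k+1)/(k·n₁).
So n₁ = (1 + 1/k)·((z_{α} + z_β)/d)² = 1.400 × (3.336/0.27)².
n₁ = 1.400 × 152.66 = 213.7.
Round up: n₁ = 214, giving n₂ = 2.5 × 214 = 535.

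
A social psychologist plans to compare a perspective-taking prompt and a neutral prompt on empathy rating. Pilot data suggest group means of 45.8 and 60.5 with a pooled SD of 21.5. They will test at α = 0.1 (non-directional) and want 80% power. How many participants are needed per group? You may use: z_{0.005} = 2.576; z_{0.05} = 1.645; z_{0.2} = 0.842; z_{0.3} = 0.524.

n = 27 per group

Cohen's d = |M₁ − M₂| / SD_pooled = |45.8 − 60.5| / 21.5 = 14.7 / 21.5 = 0.684.
For two independent groups with equal n: n = 2·((z_{α/2} + z_β) / d)².
z_{α/2} + z_β = 1.645 + 0.842 = 2.487.
n = 2 × (2.487 / 0.684)² = 2 × 3.636² = 2 × 13.22 = 26.4.
Round up to the next whole participant.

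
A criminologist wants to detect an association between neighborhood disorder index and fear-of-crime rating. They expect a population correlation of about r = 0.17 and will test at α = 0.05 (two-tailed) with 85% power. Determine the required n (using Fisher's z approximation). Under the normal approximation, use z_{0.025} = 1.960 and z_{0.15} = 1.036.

n = 308

Fisher's z: C = ½·ln((1+r)/(1−r)) = ½·ln(1.4096) = 0.1717.
n = ((z_{α/2} + z_β)/C)² + 3.
(1.960 + 1.036) / 0.1717 = 2.996 / 0.1717 = 17.449.
n = 17.449² + 3 = 304.47 + 3 = 307.5.
Round up.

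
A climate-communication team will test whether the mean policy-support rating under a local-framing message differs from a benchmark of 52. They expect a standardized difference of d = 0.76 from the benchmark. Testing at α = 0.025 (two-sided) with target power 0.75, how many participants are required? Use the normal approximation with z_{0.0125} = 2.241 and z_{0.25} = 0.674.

n = 15

For a one-sample test: n = ((z_{α/2} + z_β) / d)².
z_{α/2} + z_β = 2.241 + 0.674 = 2.915.
n = (2.915 / 0.76)² = 3.836² = 14.71.
Round up.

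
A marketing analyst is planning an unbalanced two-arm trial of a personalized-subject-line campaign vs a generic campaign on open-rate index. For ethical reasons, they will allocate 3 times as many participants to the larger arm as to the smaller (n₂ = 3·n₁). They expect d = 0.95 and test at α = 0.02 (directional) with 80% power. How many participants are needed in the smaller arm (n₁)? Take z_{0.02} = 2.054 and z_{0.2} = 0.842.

n₁ = 13

With allocation ratio k = n₂/n₁ = 3, Var(x̄₁−x̄₂) = σ²(1/n₁ + 1/(k·n₁)) = σ²·(k+1)/(k·n₁).
So n₁ = (1 + 1/k)·((z_{α} + z_β)/d)² = 1.333 × (2.896/0.95)².
n₁ = 1.333 × 9.29 = 12.4.
Round up: n₁ = 13, giving n₂ = 3 × 13 = 39.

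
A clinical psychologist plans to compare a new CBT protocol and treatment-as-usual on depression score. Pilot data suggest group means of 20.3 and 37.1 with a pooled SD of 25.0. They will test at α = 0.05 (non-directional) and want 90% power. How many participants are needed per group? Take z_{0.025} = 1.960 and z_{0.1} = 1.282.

Cohen's d = |M₁ − M₂| / SD_pooled = |20.3 − 37.1| / 25.0 = 16.8 / 25.0 = 0.672.
For two independent groups with equal n: n = 2·((z_{α/2} + z_β) / d)².
z_{α/2} + z_β = 1.960 + 1.282 = 3.242.
n = 2 × (3.242 / 0.672)² = 2 × 4.824² = 2 × 23.27 = 46.5.
Round up to the next whole participant.

n = 47 per group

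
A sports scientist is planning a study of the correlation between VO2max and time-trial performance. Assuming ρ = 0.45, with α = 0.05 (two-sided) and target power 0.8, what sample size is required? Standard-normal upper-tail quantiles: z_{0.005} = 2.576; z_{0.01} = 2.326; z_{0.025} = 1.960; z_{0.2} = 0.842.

n = 37

Fisher's z: C = ½·ln((1+r)/(1−r)) = ½·ln(2.6364) = 0.4847.
n = ((z_{α/2} + z_β)/C)² + 3.
(1.960 + 0.842) / 0.4847 = 2.802 / 0.4847 = 5.781.
n = 5.781² + 3 = 33.42 + 3 = 36.4.
Round up.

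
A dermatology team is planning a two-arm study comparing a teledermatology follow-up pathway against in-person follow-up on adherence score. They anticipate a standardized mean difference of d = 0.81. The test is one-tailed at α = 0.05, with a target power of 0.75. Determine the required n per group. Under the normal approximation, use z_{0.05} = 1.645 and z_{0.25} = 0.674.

For two independent groups with equal n: n = 2·((z_{α} + z_β) / d)².
z_{α} + z_β = 1.645 + 0.674 = 2.319.
n = 2 × (2.319 / 0.81)² = 2 × 2.863² = 2 × 8.20 = 16.4.
Round up to the next whole participant.

n = 17 per group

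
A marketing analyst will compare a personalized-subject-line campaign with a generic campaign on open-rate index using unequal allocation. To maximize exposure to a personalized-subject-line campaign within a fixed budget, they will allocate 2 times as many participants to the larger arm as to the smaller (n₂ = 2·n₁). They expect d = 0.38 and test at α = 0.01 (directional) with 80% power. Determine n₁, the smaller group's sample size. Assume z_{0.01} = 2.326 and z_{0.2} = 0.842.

With allocation ratio k = n₂/n₁ = 2, Var(x̄₁−x̄₂) = σ²(1/n₁ + 1/(k·n₁)) = σ²·(k+1)/(k·n₁).
So n₁ = (1 + 1/k)·((z_{α} + z_β)/d)² = 1.500 × (3.168/0.38)².
n₁ = 1.500 × 69.50 = 104.3.
Round up: n₁ = 105, giving n₂ = 2 × 105 = 210.

n₁ = 105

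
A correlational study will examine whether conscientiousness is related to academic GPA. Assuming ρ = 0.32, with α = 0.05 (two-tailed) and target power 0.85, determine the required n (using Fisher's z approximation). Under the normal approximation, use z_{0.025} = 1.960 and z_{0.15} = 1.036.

n = 85

Fisher's z: C = ½·ln((1+r)/(1−r)) = ½·ln(1.9412) = 0.3316.
n = ((z_{α/2} + z_β)/C)² + 3.
(1.960 + 1.036) / 0.3316 = 2.996 / 0.3316 = 9.035.
n = 9.035² + 3 = 81.63 + 3 = 84.6.
Round up.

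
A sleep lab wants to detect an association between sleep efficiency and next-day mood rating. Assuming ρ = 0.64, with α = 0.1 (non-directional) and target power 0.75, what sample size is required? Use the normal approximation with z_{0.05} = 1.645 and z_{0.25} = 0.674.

Fisher's z: C = ½·ln((1+r)/(1−r)) = ½·ln(4.5556) = 0.7582.
n = ((z_{α/2} + z_β)/C)² + 3.
(1.645 + 0.674) / 0.7582 = 2.319 / 0.7582 = 3.059.
n = 3.059² + 3 = 9.35 + 3 = 12.4.
Round up.

n = 13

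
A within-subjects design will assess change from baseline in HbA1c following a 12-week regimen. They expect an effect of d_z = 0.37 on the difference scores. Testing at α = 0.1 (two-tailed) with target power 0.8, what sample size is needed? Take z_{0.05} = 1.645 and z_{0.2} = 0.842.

n = 46 pairs

For a paired (one-sample on differences) test: n = ((z_{α/2} + z_β) / d)².
z_{α/2} + z_β = 1.645 + 0.842 = 2.487.
n = (2.487 / 0.37)² = 6.722² = 45.18.
Round up.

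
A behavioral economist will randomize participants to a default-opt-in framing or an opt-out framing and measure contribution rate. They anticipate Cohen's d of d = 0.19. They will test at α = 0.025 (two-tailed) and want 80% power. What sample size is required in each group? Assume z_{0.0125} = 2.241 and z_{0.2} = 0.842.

n = 527 per group

For two independent groups with equal n: n = 2·((z_{α/2} + z_β) / d)².
z_{α/2} + z_β = 2.241 + 0.842 = 3.083.
n = 2 × (3.083 / 0.19)² = 2 × 16.226² = 2 × 263.29 = 526.6.
Round up to the next whole participant.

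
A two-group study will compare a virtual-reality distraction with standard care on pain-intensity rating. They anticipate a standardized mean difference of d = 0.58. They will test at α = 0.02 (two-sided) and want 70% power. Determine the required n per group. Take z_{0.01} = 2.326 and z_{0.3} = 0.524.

For two independent groups with equal n: n = 2·((z_{α/2} + z_β) / d)².
z_{α/2} + z_β = 2.326 + 0.524 = 2.850.
n = 2 × (2.850 / 0.58)² = 2 × 4.914² = 2 × 24.15 = 48.3.
Round up to the next whole participant.

n = 49 per group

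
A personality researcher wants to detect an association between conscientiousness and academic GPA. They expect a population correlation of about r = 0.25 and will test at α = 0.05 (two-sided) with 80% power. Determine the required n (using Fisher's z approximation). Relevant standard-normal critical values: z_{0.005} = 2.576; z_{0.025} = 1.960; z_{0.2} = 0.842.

Fisher's z: C = ½·ln((1+r)/(1−r)) = ½·ln(1.6667) = 0.2554.
n = ((z_{α/2} + z_β)/C)² + 3.
(1.960 + 0.842) / 0.2554 = 2.802 / 0.2554 = 10.971.
n = 10.971² + 3 = 120.36 + 3 = 123.4.
Round up.

n = 124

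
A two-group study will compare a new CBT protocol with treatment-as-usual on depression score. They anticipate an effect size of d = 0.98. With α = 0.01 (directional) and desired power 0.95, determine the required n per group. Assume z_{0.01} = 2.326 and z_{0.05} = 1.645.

n = 33 per group

For two independent groups with equal n: n = 2·((z_{α} + z_β) / d)².
z_{α} + z_β = 2.326 + 1.645 = 3.971.
n = 2 × (3.971 / 0.98)² = 2 × 4.052² = 2 × 16.42 = 32.8.
Round up to the next whole participant.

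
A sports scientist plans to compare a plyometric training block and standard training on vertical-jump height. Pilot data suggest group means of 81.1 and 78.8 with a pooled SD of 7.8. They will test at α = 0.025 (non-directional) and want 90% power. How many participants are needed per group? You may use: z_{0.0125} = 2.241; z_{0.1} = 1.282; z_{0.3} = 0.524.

Cohen's d = |M₁ − M₂| / SD_pooled = |81.1 − 78.8| / 7.8 = 2.3 / 7.8 = 0.295.
For two independent groups with equal n: n = 2·((z_{α/2} + z_β) / d)².
z_{α/2} + z_β = 2.241 + 1.282 = 3.523.
n = 2 × (3.523 / 0.295)² = 2 × 11.942² = 2 × 142.62 = 285.2.
Round up to the next whole participant.

n = 286 per group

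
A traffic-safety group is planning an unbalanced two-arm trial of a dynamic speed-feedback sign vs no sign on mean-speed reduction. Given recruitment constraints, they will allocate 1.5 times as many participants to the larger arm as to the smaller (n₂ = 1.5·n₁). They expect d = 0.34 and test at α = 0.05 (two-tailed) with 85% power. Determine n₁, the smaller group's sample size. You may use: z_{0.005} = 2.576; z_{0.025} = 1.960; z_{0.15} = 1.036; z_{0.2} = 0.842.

n₁ = 130

With allocation ratio k = n₂/n₁ = 1.5, Var(x̄₁−x̄₂) = σ²(1/n₁ + 1/(k·n₁)) = σ²·(k+1)/(k·n₁).
So n₁ = (1 + 1/k)·((z_{α/2} + z_β)/d)² = 1.667 × (2.996/0.34)².
n₁ = 1.667 × 77.65 = 129.4.
Round up: n₁ = 130, giving n₂ = 1.5 × 130 = 195.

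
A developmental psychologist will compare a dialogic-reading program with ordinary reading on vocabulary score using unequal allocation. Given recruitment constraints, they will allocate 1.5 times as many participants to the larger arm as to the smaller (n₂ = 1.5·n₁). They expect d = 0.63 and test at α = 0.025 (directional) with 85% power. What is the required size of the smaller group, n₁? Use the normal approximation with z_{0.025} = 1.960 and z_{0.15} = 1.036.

With allocation ratio k = n₂/n₁ = 1.5, Var(x̄₁−x̄₂) = σ²(1/n₁ + 1/(k·n₁)) = σ²·(k+1)/(k·n₁).
So n₁ = (1 + 1/k)·((z_{α} + z_β)/d)² = 1.667 × (2.996/0.63)².
n₁ = 1.667 × 22.62 = 37.7.
Round up: n₁ = 38, giving n₂ = 1.5 × 38 = 57.

n₁ = 38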